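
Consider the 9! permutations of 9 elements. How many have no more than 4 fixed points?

Sum C(9,i)·!(9-i) for i = 0..4:
  i=0: C(9,0)·!9 = 1·133496 = 133496
  i=1: C(9,1)·!8 = 9·14833 = 133497
  i=2: C(9,2)·!7 = 36·1854 = 66744
  i=3: C(9,3)·!6 = 84·265 = 22260
  i=4: C(9,4)·!5 = 126·44 = 5544
Total = 361541.

361541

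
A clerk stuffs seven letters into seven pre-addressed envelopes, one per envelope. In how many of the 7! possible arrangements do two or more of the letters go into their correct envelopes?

Sum C(7,i)·!(7-i) for i = 2..7:
  i=2: C(7,2)·!5 = 21·44 = 924
  i=3: C(7,3)·!4 = 35·9 = 315
  i=4: C(7,4)·!3 = 35·2 = 70
  i=5: C(7,5)·!2 = 21·1 = 21
  i=6: C(7,6)·!1 = 7·0 = 0
  i=7: C(7,7)·!0 = 1·1 = 1
Total = 1331.

1331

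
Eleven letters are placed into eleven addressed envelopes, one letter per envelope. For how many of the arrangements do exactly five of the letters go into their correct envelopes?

122430

Choose which 5 of the 11 are fixed: C(11,5) = 462.
The remaining 6 must be deranged: !6 = 265.
Total: 462 × 265 = 122430.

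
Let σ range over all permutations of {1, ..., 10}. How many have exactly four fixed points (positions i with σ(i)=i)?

55650

Choose which 4 of the 10 are fixed: C(10,4) = 210.
The other 6 form a derangement: !6 = 265.
Total: 210 × 265 = 55650.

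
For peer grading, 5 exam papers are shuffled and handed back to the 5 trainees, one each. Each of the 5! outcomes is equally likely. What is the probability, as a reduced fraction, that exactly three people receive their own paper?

Favorable outcomes: C(5,3)·!2 = 10·1 = 10.
Total outcomes: 5! = 120.
Probability = 10/120 = 1/12.

1/12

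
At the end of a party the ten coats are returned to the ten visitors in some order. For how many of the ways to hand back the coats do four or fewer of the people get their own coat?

3615536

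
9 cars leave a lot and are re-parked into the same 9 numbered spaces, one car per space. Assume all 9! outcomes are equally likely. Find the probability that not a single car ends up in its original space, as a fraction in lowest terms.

16687/45360

Favorable outcomes: !9 = 133496.
Total outcomes: 9! = 362880.
Probability = 133496/362880 = 16687/45360.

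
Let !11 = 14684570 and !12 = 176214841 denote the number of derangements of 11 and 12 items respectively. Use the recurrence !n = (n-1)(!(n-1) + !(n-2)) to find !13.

!13 = (13-1)·(!12 + !11) = 12·(176214841 + 14684570) = 12·190899411 = 2290792932.

2290792932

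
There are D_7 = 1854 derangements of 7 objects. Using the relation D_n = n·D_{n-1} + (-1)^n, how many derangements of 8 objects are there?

D_8 = 8·1854 + 1 = 14833.

14833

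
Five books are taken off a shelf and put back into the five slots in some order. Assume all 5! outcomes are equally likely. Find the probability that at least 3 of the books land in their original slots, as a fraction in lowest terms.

Favorable outcomes: Σ_{i≥3} C(5,i)·!(5-i) = 10·1 + 5·0 + 1·1 = 11.
Total outcomes: 5! = 120.
Probability = 11/120 = 11/120.

11/120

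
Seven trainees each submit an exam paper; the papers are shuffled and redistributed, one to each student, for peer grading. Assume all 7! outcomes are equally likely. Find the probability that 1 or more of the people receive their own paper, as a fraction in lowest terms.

177/280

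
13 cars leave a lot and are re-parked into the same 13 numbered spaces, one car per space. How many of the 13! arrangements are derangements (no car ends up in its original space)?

The number of derangements of 13 is !13 = Σ_{k=0}^{13} (-1)^k·13!/k!
= 13! - 13!/1! + 13!/2! - 13!/3! + 13!/4! - 13!/5! + 13!/6! - 13!/7! + 13!/8! - 13!/9! + 13!/10! - 13!/11! + 13!/12! - 13!/13!
= 6227020800 - 6227020800 + 3113510400 - 1037836800 + 259459200 - 51891840 + 8648640 - 1235520 + 154440 - 17160 + 1716 - 156 + 13 - 1
= 2290792932

2290792932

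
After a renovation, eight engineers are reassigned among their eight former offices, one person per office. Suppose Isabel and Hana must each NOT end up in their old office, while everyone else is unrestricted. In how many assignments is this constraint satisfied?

Inclusion-exclusion on the 2 forbidden self-matches:
Σ_{j=0}^{2} (-1)^j C(2,j)(8-j)!
= C(2,0)·8! - C(2,1)·7! + C(2,2)·6!
= 40320 - 10080 + 720
= 30960

30960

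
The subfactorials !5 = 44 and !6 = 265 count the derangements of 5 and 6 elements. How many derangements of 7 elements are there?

1854

!7 = (7-1)·(!6 + !5) = 6·(265 + 44) = 6·309 = 1854.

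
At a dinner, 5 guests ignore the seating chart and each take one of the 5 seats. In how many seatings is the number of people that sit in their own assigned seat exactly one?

Choose which one of the 5 is fixed: C(5,1) = 5.
The remaining 4 must be deranged: !4 = 9.
Total: 5 × 9 = 45.

45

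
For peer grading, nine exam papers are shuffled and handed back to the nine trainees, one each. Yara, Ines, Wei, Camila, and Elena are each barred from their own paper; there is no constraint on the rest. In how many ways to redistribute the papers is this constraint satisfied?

Inclusion-exclusion on the 5 forbidden self-matches:
Σ_{j=0}^{5} (-1)^j C(5,j)(9-j)!
= C(5,0)·9! - C(5,1)·8! + C(5,2)·7! - C(5,3)·6! + C(5,4)·5! - C(5,5)·4!
= 362880 - 201600 + 50400 - 7200 + 600 - 24
= 205056

205056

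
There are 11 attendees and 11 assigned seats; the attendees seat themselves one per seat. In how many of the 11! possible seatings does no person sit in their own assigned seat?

Recurrence: !11 = 11·!10 + (-1)^11.
!11 = 11·1334961 - 1 = 14684570

14684570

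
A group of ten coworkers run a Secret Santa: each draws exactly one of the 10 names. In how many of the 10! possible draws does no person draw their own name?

1334961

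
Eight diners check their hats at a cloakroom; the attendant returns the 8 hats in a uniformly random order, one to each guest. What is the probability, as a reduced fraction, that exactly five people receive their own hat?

1/360

Favorable outcomes: C(8,5)·!3 = 56·2 = 112.
Total outcomes: 8! = 40320.
Probability = 112/40320 = 1/360.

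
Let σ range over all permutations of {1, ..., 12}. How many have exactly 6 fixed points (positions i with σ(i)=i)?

Choose which 6 of the 12 are fixed: C(12,6) = 924.
The remaining 6 must be deranged: !6 = 265.
Total: 924 × 265 = 244860.

244860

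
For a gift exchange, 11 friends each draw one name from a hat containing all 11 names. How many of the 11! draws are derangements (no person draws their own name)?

14684570

Recurrence: !11 = 10·(!10 + !9).
!11 = 10·(1334961 + 133496) = 10·1468457 = 14684570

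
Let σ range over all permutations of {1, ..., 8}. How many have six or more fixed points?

29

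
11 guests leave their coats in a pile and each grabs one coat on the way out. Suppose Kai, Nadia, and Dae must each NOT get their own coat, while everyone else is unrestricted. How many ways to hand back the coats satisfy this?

30078720

Let A_j be the event that the j-th constrained one is fixed. By inclusion-exclusion over the 3 events:
Σ_{j=0}^{3} (-1)^j C(3,j)(11-j)!
= C(3,0)·11! - C(3,1)·10! + C(3,2)·9! - C(3,3)·8!
= 39916800 - 10886400 + 1088640 - 40320
= 30078720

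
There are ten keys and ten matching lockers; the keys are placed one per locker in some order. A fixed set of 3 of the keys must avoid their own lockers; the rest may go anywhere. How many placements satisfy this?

Let A_j be the event that the j-th constrained one is fixed. By inclusion-exclusion over the 3 events:
Σ_{j=0}^{3} (-1)^j C(3,j)(10-j)!
= C(3,0)·10! - C(3,1)·9! + C(3,2)·8! - C(3,3)·7!
= 3628800 - 1088640 + 120960 - 5040
= 2656080

2656080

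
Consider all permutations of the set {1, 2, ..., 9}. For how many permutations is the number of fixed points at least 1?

229384

Sum C(9,i)·!(9-i) for i = 1..9:
  i=1: C(9,1)·!8 = 9·14833 = 133497
  i=2: C(9,2)·!7 = 36·1854 = 66744
  i=3: C(9,3)·!6 = 84·265 = 22260
  i=4: C(9,4)·!5 = 126·44 = 5544
  i=5: C(9,5)·!4 = 126·9 = 1134
  i=6: C(9,6)·!3 = 84·2 = 168
  i=7: C(9,7)·!2 = 36·1 = 36
  i=8: C(9,8)·!1 = 9·0 = 0
  i=9: C(9,9)·!0 = 1·1 = 1
Total = 229384.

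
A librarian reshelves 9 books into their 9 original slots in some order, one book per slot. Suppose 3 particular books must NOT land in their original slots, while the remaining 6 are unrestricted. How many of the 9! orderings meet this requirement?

256320

Let A_j be the event that the j-th constrained one is fixed. By inclusion-exclusion over the 3 events:
Σ_{j=0}^{3} (-1)^j C(3,j)(9-j)!
= C(3,0)·9! - C(3,1)·8! + C(3,2)·7! - C(3,3)·6!
= 362880 - 120960 + 15120 - 720
= 256320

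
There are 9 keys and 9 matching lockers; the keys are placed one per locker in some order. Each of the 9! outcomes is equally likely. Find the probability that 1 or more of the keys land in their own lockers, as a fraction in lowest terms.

28673/45360

Favorable outcomes: Σ_{i≥1} C(9,i)·!(9-i) = 9·14833 + 36·1854 + 84·265 + 126·44 + 126·9 + 84·2 + 36·1 + 9·0 + 1·1 = 229384.
Total outcomes: 9! = 362880.
Probability = 229384/362880 = 28673/45360.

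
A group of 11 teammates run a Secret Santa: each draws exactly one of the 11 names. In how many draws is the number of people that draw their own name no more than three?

39158866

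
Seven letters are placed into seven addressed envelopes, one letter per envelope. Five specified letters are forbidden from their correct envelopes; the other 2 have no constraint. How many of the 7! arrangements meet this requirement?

2428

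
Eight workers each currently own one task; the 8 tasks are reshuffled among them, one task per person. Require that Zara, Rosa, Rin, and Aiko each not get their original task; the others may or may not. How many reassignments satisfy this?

24024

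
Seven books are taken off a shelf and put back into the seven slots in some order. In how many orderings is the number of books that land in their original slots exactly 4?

70

Choose which 4 of the 7 are fixed: C(7,4) = 35.
The other 3 form a derangement: !3 = 2.
Total: 35 × 2 = 70.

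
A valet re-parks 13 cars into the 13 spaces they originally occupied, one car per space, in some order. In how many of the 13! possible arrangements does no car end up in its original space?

The subfactorial !13 = [13!/e] (nearest integer).
13! = 6227020800, and 6227020800/e ≈ 2290792932.07, so !13 = 2290792932.

2290792932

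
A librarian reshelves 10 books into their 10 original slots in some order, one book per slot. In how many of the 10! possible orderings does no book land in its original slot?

Use !n = (n-1)(!(n-1) + !(n-2)).
!10 = 9·(133496 + 14833) = 9·148329 = 1334961

1334961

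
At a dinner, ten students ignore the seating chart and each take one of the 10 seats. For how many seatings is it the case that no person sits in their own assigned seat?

The number of derangements of 10 is !10 = Σ_{k=0}^{10} (-1)^k·10!/k!
= 10! - 10!/1! + 10!/2! - 10!/3! + 10!/4! - 10!/5! + 10!/6! - 10!/7! + 10!/8! - 10!/9! + 10!/10!
= 3628800 - 3628800 + 1814400 - 604800 + 151200 - 30240 + 5040 - 720 + 90 - 10 + 1
= 1334961

1334961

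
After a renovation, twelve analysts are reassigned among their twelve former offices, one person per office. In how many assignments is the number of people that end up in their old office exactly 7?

34848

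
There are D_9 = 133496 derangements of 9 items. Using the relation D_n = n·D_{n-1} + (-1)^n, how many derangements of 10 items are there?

1334961

D_10 = 10·133496 + 1 = 1334961.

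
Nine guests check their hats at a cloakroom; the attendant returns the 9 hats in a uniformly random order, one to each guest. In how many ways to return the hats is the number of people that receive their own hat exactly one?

Choose which one of the 9 is fixed: C(9,1) = 9.
The other 8 form a derangement: !8 = 14833.
Total: 9 × 14833 = 133497.

133497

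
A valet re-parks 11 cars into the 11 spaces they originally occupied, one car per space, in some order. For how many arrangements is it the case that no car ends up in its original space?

14684570

!11 = 11! · Σ_{k=0}^{11} (-1)^k/k!
= 11! - 11!/1! + 11!/2! - 11!/3! + 11!/4! - 11!/5! + 11!/6! - 11!/7! + 11!/8! - 11!/9! + 11!/10! - 11!/11!
= 39916800 - 39916800 + 19958400 - 6652800 + 1663200 - 332640 + 55440 - 7920 + 990 - 110 + 11 - 1
= 14684570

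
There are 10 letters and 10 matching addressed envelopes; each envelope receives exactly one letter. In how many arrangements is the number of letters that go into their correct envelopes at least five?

13264

Sum C(10,i)·!(10-i) for i = 5..10:
  i=5: C(10,5)·!5 = 252·44 = 11088
  i=6: C(10,6)·!4 = 210·9 = 1890
  i=7: C(10,7)·!3 = 120·2 = 240
  i=8: C(10,8)·!2 = 45·1 = 45
  i=9: C(10,9)·!1 = 10·0 = 0
  i=10: C(10,10)·!0 = 1·1 = 1
Total = 13264.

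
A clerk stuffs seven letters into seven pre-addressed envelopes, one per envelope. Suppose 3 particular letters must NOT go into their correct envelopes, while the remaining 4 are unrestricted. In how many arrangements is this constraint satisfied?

Inclusion-exclusion on the 3 forbidden self-matches:
Σ_{j=0}^{3} (-1)^j C(3,j)(7-j)!
= C(3,0)·7! - C(3,1)·6! + C(3,2)·5! - C(3,3)·4!
= 5040 - 2160 + 360 - 24
= 3216

3216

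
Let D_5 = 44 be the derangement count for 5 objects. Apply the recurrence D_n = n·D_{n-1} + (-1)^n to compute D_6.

D_6 = 6·44 + 1 = 265.

265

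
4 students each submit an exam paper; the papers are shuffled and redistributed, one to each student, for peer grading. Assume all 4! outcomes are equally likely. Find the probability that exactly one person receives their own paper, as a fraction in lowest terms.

Favorable outcomes: C(4,1)·!3 = 4·2 = 8.
Total outcomes: 4! = 24.
Probability = 8/24 = 1/3.

1/3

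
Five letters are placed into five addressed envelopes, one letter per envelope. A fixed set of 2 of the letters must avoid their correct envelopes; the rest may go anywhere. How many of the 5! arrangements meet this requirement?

Let A_j be the event that the j-th constrained one is fixed. By inclusion-exclusion over the 2 events:
Σ_{j=0}^{2} (-1)^j C(2,j)(5-j)!
= C(2,0)·5! - C(2,1)·4! + C(2,2)·3!
= 120 - 48 + 6
= 78

78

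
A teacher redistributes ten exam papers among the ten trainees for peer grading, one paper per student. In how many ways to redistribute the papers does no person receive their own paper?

1334961

!10 = 10! · Σ_{k=0}^{10} (-1)^k/k!
= 10! - 10!/1! + 10!/2! - 10!/3! + 10!/4! - 10!/5! + 10!/6! - 10!/7! + 10!/8! - 10!/9! + 10!/10!
= 3628800 - 3628800 + 1814400 - 604800 + 151200 - 30240 + 5040 - 720 + 90 - 10 + 1
= 1334961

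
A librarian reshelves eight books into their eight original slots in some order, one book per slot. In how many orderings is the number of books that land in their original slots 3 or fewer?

39549

# with exactly i fixed is C(8,i)·!(8-i); sum over i=0..3:
  i=0: C(8,0)·!8 = 1·14833 = 14833
  i=1: C(8,1)·!7 = 8·1854 = 14832
  i=2: C(8,2)·!6 = 28·265 = 7420
  i=3: C(8,3)·!5 = 56·44 = 2464
Total = 39549.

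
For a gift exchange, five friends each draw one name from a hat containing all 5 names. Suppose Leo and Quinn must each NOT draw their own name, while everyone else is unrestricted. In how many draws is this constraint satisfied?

Inclusion-exclusion on the 2 forbidden self-matches:
Σ_{j=0}^{2} (-1)^j C(2,j)(5-j)!
= C(2,0)·5! - C(2,1)·4! + C(2,2)·3!
= 120 - 48 + 6
= 78

78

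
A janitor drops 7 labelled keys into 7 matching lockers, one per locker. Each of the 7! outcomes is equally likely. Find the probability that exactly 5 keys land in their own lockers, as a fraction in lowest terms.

Favorable outcomes: C(7,5)·!2 = 21·1 = 21.
Total outcomes: 7! = 5040.
Probability = 21/5040 = 1/240.

1/240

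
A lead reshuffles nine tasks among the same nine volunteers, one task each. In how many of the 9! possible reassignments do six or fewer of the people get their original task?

362843

Sum C(9,i)·!(9-i) for i = 0..6:
  i=0: C(9,0)·!9 = 1·133496 = 133496
  i=1: C(9,1)·!8 = 9·14833 = 133497
  i=2: C(9,2)·!7 = 36·1854 = 66744
  i=3: C(9,3)·!6 = 84·265 = 22260
  i=4: C(9,4)·!5 = 126·44 = 5544
  i=5: C(9,5)·!4 = 126·9 = 1134
  i=6: C(9,6)·!3 = 84·2 = 168
Total = 362843.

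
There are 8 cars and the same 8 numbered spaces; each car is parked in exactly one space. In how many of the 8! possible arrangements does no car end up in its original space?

14833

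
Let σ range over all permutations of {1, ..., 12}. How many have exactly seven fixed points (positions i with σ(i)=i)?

34848

Choose which 7 of the 12 are fixed: C(12,7) = 792.
The other 5 form a derangement: !5 = 44.
Total: 792 × 44 = 34848.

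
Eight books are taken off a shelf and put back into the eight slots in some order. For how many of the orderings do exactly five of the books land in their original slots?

112

Pick the 5 fixed positions: C(8,5) = 56 ways.
The other 3 form a derangement: !3 = 2.
Total: 56 × 2 = 112.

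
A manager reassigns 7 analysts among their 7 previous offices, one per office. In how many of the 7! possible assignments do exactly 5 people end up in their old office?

21

Pick the 5 fixed positions: C(7,5) = 21 ways.
The other 2 form a derangement: !2 = 1.
Total: 21 × 1 = 21.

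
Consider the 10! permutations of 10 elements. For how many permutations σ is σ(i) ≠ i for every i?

1334961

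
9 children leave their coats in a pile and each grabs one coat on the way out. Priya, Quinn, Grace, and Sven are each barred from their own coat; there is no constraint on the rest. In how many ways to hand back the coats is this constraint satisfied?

Let A_j be the event that the j-th constrained one is fixed. By inclusion-exclusion over the 4 events:
Σ_{j=0}^{4} (-1)^j C(4,j)(9-j)!
= C(4,0)·9! - C(4,1)·8! + C(4,2)·7! - C(4,3)·6! + C(4,4)·5!
= 362880 - 161280 + 30240 - 2880 + 120
= 229080

229080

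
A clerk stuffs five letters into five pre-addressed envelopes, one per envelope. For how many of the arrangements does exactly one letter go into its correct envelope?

Choose which one of the 5 is fixed: C(5,1) = 5.
The other 4 form a derangement: !4 = 9.
Total: 5 × 9 = 45.

45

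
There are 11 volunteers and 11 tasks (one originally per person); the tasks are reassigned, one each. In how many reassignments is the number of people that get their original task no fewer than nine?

Sum C(11,i)·!(11-i) for i = 9..11:
  i=9: C(11,9)·!2 = 55·1 = 55
  i=10: C(11,10)·!1 = 11·0 = 0
  i=11: C(11,11)·!0 = 1·1 = 1
Total = 56.

56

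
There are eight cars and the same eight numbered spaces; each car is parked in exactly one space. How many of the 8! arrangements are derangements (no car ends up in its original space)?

14833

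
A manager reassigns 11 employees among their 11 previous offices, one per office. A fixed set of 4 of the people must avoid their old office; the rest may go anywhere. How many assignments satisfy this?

Inclusion-exclusion on the 4 forbidden self-matches:
Σ_{j=0}^{4} (-1)^j C(4,j)(11-j)!
= C(4,0)·11! - C(4,1)·10! + C(4,2)·9! - C(4,3)·8! + C(4,4)·7!
= 39916800 - 14515200 + 2177280 - 161280 + 5040
= 27422640

27422640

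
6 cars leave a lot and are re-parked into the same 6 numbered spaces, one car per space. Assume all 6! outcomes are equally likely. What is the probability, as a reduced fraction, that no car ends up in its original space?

Favorable outcomes: !6 = 265.
Total outcomes: 6! = 720.
Probability = 265/720 = 53/144.

53/144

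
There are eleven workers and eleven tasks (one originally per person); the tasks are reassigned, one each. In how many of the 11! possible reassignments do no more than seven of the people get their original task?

# with exactly i fixed is C(11,i)·!(11-i); sum over i=0..7:
  i=0: C(11,0)·!11 = 1·14684570 = 14684570
  i=1: C(11,1)·!10 = 11·1334961 = 14684571
  i=2: C(11,2)·!9 = 55·133496 = 7342280
  i=3: C(11,3)·!8 = 165·14833 = 2447445
  i=4: C(11,4)·!7 = 330·1854 = 611820
  i=5: C(11,5)·!6 = 462·265 = 122430
  i=6: C(11,6)·!5 = 462·44 = 20328
  i=7: C(11,7)·!4 = 330·9 = 2970
Total = 39916414.

39916414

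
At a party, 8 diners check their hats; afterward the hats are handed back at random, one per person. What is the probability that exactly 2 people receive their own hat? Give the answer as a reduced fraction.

Favorable outcomes: C(8,2)·!6 = 28·265 = 7420.
Total outcomes: 8! = 40320.
Probability = 7420/40320 = 53/288.

53/288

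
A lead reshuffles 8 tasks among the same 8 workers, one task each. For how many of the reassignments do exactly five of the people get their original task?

Pick the 5 fixed positions: C(8,5) = 56 ways.
The other 3 form a derangement: !3 = 2.
Total: 56 × 2 = 112.

112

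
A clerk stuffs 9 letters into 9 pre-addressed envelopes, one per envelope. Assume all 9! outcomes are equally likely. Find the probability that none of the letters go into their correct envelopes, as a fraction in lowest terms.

16687/45360

Favorable outcomes: !9 = 133496.
Total outcomes: 9! = 362880.
Probability = 133496/362880 = 16687/45360.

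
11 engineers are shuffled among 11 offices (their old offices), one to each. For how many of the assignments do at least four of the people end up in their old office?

757934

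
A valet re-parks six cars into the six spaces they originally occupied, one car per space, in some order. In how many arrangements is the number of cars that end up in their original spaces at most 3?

Sum C(6,i)·!(6-i) for i = 0..3:
  i=0: C(6,0)·!6 = 1·265 = 265
  i=1: C(6,1)·!5 = 6·44 = 264
  i=2: C(6,2)·!4 = 15·9 = 135
  i=3: C(6,3)·!3 = 20·2 = 40
Total = 704.

704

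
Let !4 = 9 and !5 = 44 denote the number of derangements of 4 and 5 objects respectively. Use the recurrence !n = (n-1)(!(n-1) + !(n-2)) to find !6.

265

!6 = (6-1)·(!5 + !4) = 5·(44 + 9) = 5·53 = 265.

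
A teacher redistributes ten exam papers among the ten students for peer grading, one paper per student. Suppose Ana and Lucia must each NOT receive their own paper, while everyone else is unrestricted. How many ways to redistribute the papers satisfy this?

Inclusion-exclusion on the 2 forbidden self-matches:
Σ_{j=0}^{2} (-1)^j C(2,j)(10-j)!
= C(2,0)·10! - C(2,1)·9! + C(2,2)·8!
= 3628800 - 725760 + 40320
= 2943360

2943360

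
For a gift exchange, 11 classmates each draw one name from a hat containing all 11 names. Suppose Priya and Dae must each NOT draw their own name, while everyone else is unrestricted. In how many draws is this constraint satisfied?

33022080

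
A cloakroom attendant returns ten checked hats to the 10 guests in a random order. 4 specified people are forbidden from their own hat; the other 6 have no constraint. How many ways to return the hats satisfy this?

2399760

Inclusion-exclusion on the 4 forbidden self-matches:
Σ_{j=0}^{4} (-1)^j C(4,j)(10-j)!
= C(4,0)·10! - C(4,1)·9! + C(4,2)·8! - C(4,3)·7! + C(4,4)·6!
= 3628800 - 1451520 + 241920 - 20160 + 720
= 2399760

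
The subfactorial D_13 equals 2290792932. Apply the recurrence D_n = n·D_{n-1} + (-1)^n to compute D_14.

D_14 = 14·2290792932 + 1 = 32071101049.

32071101049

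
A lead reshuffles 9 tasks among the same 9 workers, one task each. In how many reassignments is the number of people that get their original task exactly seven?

Choose which 7 of the 9 are fixed: C(9,7) = 36.
The remaining 2 must be deranged: !2 = 1.
Total: 36 × 1 = 36.

36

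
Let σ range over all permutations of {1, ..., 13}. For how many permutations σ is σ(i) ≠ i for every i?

By inclusion-exclusion, !13 = Σ (-1)^k · 13!/k! for k=0..13
= 13! - 13!/1! + 13!/2! - 13!/3! + 13!/4! - 13!/5! + 13!/6! - 13!/7! + 13!/8! - 13!/9! + 13!/10! - 13!/11! + 13!/12! - 13!/13!
= 6227020800 - 6227020800 + 3113510400 - 1037836800 + 259459200 - 51891840 + 8648640 - 1235520 + 154440 - 17160 + 1716 - 156 + 13 - 1
= 2290792932

2290792932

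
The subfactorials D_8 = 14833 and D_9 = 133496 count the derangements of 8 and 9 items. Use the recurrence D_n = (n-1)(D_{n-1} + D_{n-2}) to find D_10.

D_10 = (10-1)·(D_9 + D_8) = 9·(133496 + 14833) = 9·148329 = 1334961.

1334961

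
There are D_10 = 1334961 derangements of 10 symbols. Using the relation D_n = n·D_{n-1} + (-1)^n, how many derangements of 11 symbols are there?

14684570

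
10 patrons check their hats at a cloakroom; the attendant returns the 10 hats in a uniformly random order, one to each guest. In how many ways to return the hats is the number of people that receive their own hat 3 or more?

291394

Sum C(10,i)·!(10-i) for i = 3..10:
  i=3: C(10,3)·!7 = 120·1854 = 222480
  i=4: C(10,4)·!6 = 210·265 = 55650
  i=5: C(10,5)·!5 = 252·44 = 11088
  i=6: C(10,6)·!4 = 210·9 = 1890
  i=7: C(10,7)·!3 = 120·2 = 240
  i=8: C(10,8)·!2 = 45·1 = 45
  i=9: C(10,9)·!1 = 10·0 = 0
  i=10: C(10,10)·!0 = 1·1 = 1
Total = 291394.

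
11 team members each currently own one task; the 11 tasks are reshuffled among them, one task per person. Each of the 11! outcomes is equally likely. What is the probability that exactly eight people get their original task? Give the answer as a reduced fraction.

Favorable outcomes: C(11,8)·!3 = 165·2 = 330.
Total outcomes: 11! = 39916800.
Probability = 330/39916800 = 1/120960.

1/120960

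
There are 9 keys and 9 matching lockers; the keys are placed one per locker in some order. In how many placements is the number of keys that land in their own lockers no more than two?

333737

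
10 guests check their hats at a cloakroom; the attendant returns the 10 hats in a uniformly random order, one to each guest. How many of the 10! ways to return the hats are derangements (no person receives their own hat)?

1334961

!10 is the nearest integer to 10!/e.
10! = 3628800, and 3628800/e ≈ 1334960.92, so !10 = 1334961.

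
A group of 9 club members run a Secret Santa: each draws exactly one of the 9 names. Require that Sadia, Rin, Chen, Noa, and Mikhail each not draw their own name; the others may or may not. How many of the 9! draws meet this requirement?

Let A_j be the event that the j-th constrained one is fixed. By inclusion-exclusion over the 5 events:
Σ_{j=0}^{5} (-1)^j C(5,j)(9-j)!
= C(5,0)·9! - C(5,1)·8! + C(5,2)·7! - C(5,3)·6! + C(5,4)·5! - C(5,5)·4!
= 362880 - 201600 + 50400 - 7200 + 600 - 24
= 205056

205056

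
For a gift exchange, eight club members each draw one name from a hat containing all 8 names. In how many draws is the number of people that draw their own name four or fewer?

40179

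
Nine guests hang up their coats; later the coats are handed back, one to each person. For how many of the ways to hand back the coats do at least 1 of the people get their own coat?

229384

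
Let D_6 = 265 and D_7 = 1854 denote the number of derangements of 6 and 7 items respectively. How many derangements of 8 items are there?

14833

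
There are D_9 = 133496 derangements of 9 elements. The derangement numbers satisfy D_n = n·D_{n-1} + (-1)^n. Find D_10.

1334961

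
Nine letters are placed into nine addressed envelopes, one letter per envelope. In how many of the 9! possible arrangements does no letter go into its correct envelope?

Recurrence: !9 = 9·!8 + (-1)^9.
!9 = 9·14833 - 1 = 133496

133496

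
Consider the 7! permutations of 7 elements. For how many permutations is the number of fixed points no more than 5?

Sum C(7,i)·!(7-i) for i = 0..5:
  i=0: C(7,0)·!7 = 1·1854 = 1854
  i=1: C(7,1)·!6 = 7·265 = 1855
  i=2: C(7,2)·!5 = 21·44 = 924
  i=3: C(7,3)·!4 = 35·9 = 315
  i=4: C(7,4)·!3 = 35·2 = 70
  i=5: C(7,5)·!2 = 21·1 = 21
Total = 5039.

5039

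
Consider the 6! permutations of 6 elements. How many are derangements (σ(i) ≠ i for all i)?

265

Use !n = n·!(n-1) + (-1)^n.
!6 = 6·44 + 1 = 265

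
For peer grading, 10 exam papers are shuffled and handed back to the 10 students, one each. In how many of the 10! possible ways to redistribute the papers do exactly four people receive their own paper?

55650

Choose which 4 of the 10 are fixed: C(10,4) = 210.
The other 6 form a derangement: !6 = 265.
Total: 210 × 265 = 55650.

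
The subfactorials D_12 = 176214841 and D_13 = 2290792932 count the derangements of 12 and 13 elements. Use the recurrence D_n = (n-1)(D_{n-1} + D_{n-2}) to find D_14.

D_14 = (14-1)·(D_13 + D_12) = 13·(2290792932 + 176214841) = 13·2467007773 = 32071101049.

32071101049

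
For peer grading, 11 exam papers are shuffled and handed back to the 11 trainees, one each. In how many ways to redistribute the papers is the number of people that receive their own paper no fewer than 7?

# with exactly i fixed is C(11,i)·!(11-i); sum over i=7..11:
  i=7: C(11,7)·!4 = 330·9 = 2970
  i=8: C(11,8)·!3 = 165·2 = 330
  i=9: C(11,9)·!2 = 55·1 = 55
  i=10: C(11,10)·!1 = 11·0 = 0
  i=11: C(11,11)·!0 = 1·1 = 1
Total = 3356.

3356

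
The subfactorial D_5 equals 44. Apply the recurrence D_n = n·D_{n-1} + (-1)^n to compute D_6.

265

D_6 = 6·44 + 1 = 265.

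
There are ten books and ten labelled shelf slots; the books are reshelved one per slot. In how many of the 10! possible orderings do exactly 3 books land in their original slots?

Pick the 3 fixed positions: C(10,3) = 120 ways.
The other 7 form a derangement: !7 = 1854.
Total: 120 × 1854 = 222480.

222480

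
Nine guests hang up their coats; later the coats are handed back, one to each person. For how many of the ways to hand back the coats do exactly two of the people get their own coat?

Pick the 2 fixed positions: C(9,2) = 36 ways.
The remaining 7 must be deranged: !7 = 1854.
Total: 36 × 1854 = 66744.

66744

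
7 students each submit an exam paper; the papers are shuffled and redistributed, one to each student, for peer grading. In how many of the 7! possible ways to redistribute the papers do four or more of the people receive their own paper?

Sum C(7,i)·!(7-i) for i = 4..7:
  i=4: C(7,4)·!3 = 35·2 = 70
  i=5: C(7,5)·!2 = 21·1 = 21
  i=6: C(7,6)·!1 = 7·0 = 0
  i=7: C(7,7)·!0 = 1·1 = 1
Total = 92.

92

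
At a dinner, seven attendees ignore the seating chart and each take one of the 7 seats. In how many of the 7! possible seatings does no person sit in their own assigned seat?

The number of derangements of 7 is !7 = Σ_{k=0}^{7} (-1)^k·7!/k!
= 7! - 7!/1! + 7!/2! - 7!/3! + 7!/4! - 7!/5! + 7!/6! - 7!/7!
= 5040 - 5040 + 2520 - 840 + 210 - 42 + 7 - 1
= 1854

1854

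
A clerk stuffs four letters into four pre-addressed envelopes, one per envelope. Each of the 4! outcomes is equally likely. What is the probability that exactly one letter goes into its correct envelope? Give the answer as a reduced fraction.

1/3

Favorable outcomes: C(4,1)·!3 = 4·2 = 8.
Total outcomes: 4! = 24.
Probability = 8/24 = 1/3.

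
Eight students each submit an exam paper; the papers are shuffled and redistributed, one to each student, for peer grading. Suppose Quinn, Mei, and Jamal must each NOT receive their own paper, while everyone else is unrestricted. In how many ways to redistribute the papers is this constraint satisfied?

27240

Inclusion-exclusion on the 3 forbidden self-matches:
Σ_{j=0}^{3} (-1)^j C(3,j)(8-j)!
= C(3,0)·8! - C(3,1)·7! + C(3,2)·6! - C(3,3)·5!
= 40320 - 15120 + 2160 - 120
= 27240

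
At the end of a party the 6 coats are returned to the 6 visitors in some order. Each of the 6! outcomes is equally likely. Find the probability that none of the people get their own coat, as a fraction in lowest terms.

53/144

Favorable outcomes: !6 = 265.
Total outcomes: 6! = 720.
Probability = 265/720 = 53/144.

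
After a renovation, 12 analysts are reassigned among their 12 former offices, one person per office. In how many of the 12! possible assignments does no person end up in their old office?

176214841

By inclusion-exclusion, !12 = Σ (-1)^k · 12!/k! for k=0..12
= 12! - 12!/1! + 12!/2! - 12!/3! + 12!/4! - 12!/5! + 12!/6! - 12!/7! + 12!/8! - 12!/9! + 12!/10! - 12!/11! + 12!/12!
= 479001600 - 479001600 + 239500800 - 79833600 + 19958400 - 3991680 + 665280 - 95040 + 11880 - 1320 + 132 - 12 + 1
= 176214841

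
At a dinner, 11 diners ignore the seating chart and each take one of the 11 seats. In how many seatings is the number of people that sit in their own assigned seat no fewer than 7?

# with exactly i fixed is C(11,i)·!(11-i); sum over i=7..11:
  i=7: C(11,7)·!4 = 330·9 = 2970
  i=8: C(11,8)·!3 = 165·2 = 330
  i=9: C(11,9)·!2 = 55·1 = 55
  i=10: C(11,10)·!1 = 11·0 = 0
  i=11: C(11,11)·!0 = 1·1 = 1
Total = 3356.

3356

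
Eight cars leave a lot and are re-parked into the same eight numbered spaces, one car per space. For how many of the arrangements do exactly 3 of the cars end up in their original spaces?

Choose which 3 of the 8 are fixed: C(8,3) = 56.
The remaining 5 must be deranged: !5 = 44.
Total: 56 × 44 = 2464.

2464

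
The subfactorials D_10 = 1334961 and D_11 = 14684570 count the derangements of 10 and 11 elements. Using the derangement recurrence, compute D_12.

176214841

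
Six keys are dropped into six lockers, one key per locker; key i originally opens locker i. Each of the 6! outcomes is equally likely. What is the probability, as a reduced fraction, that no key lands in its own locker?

Favorable outcomes: !6 = 265.
Total outcomes: 6! = 720.
Probability = 265/720 = 53/144.

53/144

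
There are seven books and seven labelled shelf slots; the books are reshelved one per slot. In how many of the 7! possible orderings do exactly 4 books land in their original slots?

70

Pick the 4 fixed positions: C(7,4) = 35 ways.
The remaining 3 must be deranged: !3 = 2.
Total: 35 × 2 = 70.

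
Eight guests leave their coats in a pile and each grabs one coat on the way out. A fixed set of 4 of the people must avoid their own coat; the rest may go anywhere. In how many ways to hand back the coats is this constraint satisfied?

24024

Inclusion-exclusion on the 4 forbidden self-matches:
Σ_{j=0}^{4} (-1)^j C(4,j)(8-j)!
= C(4,0)·8! - C(4,1)·7! + C(4,2)·6! - C(4,3)·5! + C(4,4)·4!
= 40320 - 20160 + 4320 - 480 + 24
= 24024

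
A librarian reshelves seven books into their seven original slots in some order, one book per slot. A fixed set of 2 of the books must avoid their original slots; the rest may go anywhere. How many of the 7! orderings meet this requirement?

3720

Inclusion-exclusion on the 2 forbidden self-matches:
Σ_{j=0}^{2} (-1)^j C(2,j)(7-j)!
= C(2,0)·7! - C(2,1)·6! + C(2,2)·5!
= 5040 - 1440 + 120
= 3720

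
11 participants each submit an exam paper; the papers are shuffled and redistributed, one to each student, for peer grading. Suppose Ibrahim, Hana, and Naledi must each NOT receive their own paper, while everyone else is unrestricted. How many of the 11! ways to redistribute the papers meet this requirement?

Let A_j be the event that the j-th constrained one is fixed. By inclusion-exclusion over the 3 events:
Σ_{j=0}^{3} (-1)^j C(3,j)(11-j)!
= C(3,0)·11! - C(3,1)·10! + C(3,2)·9! - C(3,3)·8!
= 39916800 - 10886400 + 1088640 - 40320
= 30078720

30078720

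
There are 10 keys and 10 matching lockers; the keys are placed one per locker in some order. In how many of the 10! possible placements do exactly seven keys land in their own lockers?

240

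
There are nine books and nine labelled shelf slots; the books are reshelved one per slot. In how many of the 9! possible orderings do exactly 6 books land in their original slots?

Choose which 6 of the 9 are fixed: C(9,6) = 84.
The remaining 3 must be deranged: !3 = 2.
Total: 84 × 2 = 168.

168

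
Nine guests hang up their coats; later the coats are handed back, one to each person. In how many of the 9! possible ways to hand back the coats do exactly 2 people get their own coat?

Pick the 2 fixed positions: C(9,2) = 36 ways.
The other 7 form a derangement: !7 = 1854.
Total: 36 × 1854 = 66744.

66744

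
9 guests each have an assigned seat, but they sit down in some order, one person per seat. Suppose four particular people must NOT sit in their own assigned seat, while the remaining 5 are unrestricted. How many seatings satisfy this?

Inclusion-exclusion on the 4 forbidden self-matches:
Σ_{j=0}^{4} (-1)^j C(4,j)(9-j)!
= C(4,0)·9! - C(4,1)·8! + C(4,2)·7! - C(4,3)·6! + C(4,4)·5!
= 362880 - 161280 + 30240 - 2880 + 120
= 229080

229080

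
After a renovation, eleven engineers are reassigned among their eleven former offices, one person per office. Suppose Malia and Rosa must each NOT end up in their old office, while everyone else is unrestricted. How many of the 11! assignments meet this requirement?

Let A_j be the event that the j-th constrained one is fixed. By inclusion-exclusion over the 2 events:
Σ_{j=0}^{2} (-1)^j C(2,j)(11-j)!
= C(2,0)·11! - C(2,1)·10! + C(2,2)·9!
= 39916800 - 7257600 + 362880
= 33022080

33022080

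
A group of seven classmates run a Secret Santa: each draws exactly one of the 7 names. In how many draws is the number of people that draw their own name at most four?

5018

# with exactly i fixed is C(7,i)·!(7-i); sum over i=0..4:
  i=0: C(7,0)·!7 = 1·1854 = 1854
  i=1: C(7,1)·!6 = 7·265 = 1855
  i=2: C(7,2)·!5 = 21·44 = 924
  i=3: C(7,3)·!4 = 35·9 = 315
  i=4: C(7,4)·!3 = 35·2 = 70
Total = 5018.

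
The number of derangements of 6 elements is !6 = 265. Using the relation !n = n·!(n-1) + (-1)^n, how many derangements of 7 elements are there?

1854

!7 = 7·265 - 1 = 1854.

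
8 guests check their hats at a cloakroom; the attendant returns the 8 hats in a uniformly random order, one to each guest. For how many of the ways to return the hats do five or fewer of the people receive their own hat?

Sum C(8,i)·!(8-i) for i = 0..5:
  i=0: C(8,0)·!8 = 1·14833 = 14833
  i=1: C(8,1)·!7 = 8·1854 = 14832
  i=2: C(8,2)·!6 = 28·265 = 7420
  i=3: C(8,3)·!5 = 56·44 = 2464
  i=4: C(8,4)·!4 = 70·9 = 630
  i=5: C(8,5)·!3 = 56·2 = 112
Total = 40291.

40291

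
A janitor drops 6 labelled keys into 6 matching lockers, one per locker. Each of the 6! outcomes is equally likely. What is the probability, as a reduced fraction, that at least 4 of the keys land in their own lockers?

1/45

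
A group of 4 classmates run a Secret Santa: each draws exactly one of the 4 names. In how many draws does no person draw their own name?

9

The number of derangements of 4 is !4 = Σ_{k=0}^{4} (-1)^k·4!/k!
= 4! - 4!/1! + 4!/2! - 4!/3! + 4!/4!
= 24 - 24 + 12 - 4 + 1
= 9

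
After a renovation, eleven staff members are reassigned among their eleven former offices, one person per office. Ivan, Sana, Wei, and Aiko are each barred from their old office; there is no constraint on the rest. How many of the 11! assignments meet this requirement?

Inclusion-exclusion on the 4 forbidden self-matches:
Σ_{j=0}^{4} (-1)^j C(4,j)(11-j)!
= C(4,0)·11! - C(4,1)·10! + C(4,2)·9! - C(4,3)·8! + C(4,4)·7!
= 39916800 - 14515200 + 2177280 - 161280 + 5040
= 27422640

27422640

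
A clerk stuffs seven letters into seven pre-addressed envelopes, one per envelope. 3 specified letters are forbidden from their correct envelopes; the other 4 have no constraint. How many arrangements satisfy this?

Inclusion-exclusion on the 3 forbidden self-matches:
Σ_{j=0}^{3} (-1)^j C(3,j)(7-j)!
= C(3,0)·7! - C(3,1)·6! + C(3,2)·5! - C(3,3)·4!
= 5040 - 2160 + 360 - 24
= 3216

3216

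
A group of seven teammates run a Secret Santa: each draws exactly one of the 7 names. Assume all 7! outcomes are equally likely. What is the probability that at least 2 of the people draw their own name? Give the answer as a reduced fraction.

1331/5040

Favorable outcomes: Σ_{i≥2} C(7,i)·!(7-i) = 21·44 + 35·9 + 35·2 + 21·1 + 7·0 + 1·1 = 1331.
Total outcomes: 7! = 5040.
Probability = 1331/5040 = 1331/5040.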